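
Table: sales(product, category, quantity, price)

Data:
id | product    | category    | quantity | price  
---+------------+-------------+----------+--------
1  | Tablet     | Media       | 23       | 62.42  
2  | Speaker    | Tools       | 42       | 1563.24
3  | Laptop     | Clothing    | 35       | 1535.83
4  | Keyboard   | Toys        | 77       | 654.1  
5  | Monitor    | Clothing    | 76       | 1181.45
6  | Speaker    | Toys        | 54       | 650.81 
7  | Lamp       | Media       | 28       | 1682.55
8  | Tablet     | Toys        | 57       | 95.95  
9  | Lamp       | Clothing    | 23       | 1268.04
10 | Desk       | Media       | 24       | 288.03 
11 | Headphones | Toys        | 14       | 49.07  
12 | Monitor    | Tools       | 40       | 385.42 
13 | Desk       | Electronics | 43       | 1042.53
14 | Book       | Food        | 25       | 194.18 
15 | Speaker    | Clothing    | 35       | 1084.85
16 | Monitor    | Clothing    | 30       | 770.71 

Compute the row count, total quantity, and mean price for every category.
SELECT category,
       COUNT(*) as cnt,
       SUM(quantity) as total_quantity,
       AVG(price) as avg_price
FROM sales
GROUP BY category

Result:
  Clothing: 5 records, 199 total quantity, 1168.18 avg price
  Electronics: 1 records, 43 total quantity, 1042.53 avg price
  Food: 1 records, 25 total quantity, 194.18 avg price
  Media: 3 records, 75 total quantity, 677.67 avg price
  Tools: 2 records, 82 total quantity, 974.33 avg price
  Toys: 4 records, 202 total quantity, 362.48 avg price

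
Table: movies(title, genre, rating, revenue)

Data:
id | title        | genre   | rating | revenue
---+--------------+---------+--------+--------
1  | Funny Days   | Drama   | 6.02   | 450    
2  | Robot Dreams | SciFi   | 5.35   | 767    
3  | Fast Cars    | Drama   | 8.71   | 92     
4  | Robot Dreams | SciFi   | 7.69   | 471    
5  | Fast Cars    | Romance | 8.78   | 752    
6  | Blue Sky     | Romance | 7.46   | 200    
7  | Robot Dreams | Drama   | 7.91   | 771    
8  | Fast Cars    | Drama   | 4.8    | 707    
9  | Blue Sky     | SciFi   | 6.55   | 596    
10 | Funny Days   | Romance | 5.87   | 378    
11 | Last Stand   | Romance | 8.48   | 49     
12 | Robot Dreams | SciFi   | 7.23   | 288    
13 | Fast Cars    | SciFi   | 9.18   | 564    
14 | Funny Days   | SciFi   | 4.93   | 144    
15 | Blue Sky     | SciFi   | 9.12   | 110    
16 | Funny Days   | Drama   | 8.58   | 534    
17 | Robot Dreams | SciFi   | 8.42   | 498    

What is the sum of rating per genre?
SELECT genre, SUM(rating) as result
FROM movies
GROUP BY genre

Result:
  Drama: 36.02
  Romance: 30.59
  SciFi: 58.47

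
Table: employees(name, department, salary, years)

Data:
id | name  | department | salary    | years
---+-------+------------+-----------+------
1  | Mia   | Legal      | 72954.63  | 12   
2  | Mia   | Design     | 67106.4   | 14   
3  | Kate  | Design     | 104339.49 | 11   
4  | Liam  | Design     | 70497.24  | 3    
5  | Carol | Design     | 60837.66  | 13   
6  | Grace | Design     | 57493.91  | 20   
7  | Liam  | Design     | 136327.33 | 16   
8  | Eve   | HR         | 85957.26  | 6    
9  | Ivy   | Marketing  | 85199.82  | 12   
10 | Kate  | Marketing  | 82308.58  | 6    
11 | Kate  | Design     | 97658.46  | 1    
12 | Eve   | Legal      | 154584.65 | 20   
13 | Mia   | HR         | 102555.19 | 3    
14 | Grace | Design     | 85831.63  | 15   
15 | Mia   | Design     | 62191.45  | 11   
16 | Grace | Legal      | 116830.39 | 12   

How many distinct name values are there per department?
SELECT department, COUNT(DISTINCT name)
FROM employees
GROUP BY department

Result:
  Design: 5 distinct
  HR: 2 distinct
  Legal: 3 distinct
  Marketing: 2 distinct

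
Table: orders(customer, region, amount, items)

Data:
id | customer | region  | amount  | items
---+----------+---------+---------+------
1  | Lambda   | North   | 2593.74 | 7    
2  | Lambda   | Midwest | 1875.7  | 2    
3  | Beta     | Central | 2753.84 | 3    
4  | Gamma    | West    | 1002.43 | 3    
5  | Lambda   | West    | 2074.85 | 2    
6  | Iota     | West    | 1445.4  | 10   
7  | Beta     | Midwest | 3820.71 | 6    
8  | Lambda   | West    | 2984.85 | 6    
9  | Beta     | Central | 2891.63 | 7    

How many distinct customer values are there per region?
SELECT region, COUNT(DISTINCT customer)
FROM orders
GROUP BY region

Result:
  Central: 1 distinct
  Midwest: 2 distinct
  North: 1 distinct
  West: 3 distinct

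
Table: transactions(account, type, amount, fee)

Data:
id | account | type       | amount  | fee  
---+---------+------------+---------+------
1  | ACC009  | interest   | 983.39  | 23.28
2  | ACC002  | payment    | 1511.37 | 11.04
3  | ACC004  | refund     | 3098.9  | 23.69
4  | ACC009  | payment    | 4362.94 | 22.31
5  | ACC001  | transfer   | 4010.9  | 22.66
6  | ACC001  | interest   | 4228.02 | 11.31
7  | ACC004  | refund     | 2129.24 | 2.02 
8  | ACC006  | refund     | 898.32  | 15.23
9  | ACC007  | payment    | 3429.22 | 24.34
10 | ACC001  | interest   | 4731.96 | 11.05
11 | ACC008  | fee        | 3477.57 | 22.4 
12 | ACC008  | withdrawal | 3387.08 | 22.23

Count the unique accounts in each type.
SELECT type, COUNT(DISTINCT account)
FROM transactions
GROUP BY type

Result:
  fee: 1 distinct
  interest: 2 distinct
  payment: 3 distinct
  refund: 2 distinct
  transfer: 1 distinct
  withdrawal: 1 distinct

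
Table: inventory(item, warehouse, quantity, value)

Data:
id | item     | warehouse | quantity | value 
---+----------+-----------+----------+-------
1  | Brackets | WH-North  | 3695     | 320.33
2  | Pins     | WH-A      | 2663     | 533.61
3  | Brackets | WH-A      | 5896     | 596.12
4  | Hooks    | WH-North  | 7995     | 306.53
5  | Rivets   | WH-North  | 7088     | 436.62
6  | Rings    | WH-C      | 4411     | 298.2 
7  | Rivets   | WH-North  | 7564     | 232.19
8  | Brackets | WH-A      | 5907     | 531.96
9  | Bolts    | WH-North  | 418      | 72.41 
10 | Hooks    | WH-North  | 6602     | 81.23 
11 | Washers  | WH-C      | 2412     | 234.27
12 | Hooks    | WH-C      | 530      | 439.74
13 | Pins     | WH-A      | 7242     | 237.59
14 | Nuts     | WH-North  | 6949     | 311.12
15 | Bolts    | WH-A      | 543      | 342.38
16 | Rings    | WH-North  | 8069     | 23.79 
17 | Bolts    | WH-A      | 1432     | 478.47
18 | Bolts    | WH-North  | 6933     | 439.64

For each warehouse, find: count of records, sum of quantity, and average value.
SELECT warehouse,
       COUNT(*) as cnt,
       SUM(quantity) as total_quantity,
       AVG(value) as avg_value
FROM inventory
GROUP BY warehouse

Result:
  WH-A: 6 records, 23683 total quantity, 453.36 avg value
  WH-C: 3 records, 7353 total quantity, 324.07 avg value
  WH-North: 9 records, 55313 total quantity, 247.10 avg value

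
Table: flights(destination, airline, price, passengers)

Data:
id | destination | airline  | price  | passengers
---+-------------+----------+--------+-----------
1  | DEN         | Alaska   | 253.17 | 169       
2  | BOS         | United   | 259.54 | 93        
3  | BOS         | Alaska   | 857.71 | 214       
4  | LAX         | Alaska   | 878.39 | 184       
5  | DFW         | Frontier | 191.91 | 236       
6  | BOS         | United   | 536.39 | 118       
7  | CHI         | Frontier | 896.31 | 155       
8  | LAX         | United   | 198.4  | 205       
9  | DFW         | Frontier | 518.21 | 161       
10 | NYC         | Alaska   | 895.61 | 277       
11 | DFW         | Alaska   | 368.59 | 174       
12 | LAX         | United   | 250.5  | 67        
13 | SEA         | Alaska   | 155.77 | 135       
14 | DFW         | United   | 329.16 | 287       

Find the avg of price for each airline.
SELECT airline, AVG(price) as result
FROM flights
GROUP BY airline

Result:
  Alaska: 568.21
  Frontier: 535.48
  United: 314.80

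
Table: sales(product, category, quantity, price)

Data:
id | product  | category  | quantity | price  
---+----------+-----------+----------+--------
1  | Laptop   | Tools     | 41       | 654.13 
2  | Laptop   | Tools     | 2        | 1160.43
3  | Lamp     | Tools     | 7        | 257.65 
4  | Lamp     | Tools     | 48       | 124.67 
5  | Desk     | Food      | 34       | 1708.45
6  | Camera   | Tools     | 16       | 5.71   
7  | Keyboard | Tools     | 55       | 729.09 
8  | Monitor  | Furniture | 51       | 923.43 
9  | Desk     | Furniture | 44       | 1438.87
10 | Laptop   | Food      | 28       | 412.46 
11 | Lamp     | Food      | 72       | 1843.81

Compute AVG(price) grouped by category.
SELECT category, AVG(price) as result
FROM sales
GROUP BY category

Result:
  Food: 1321.57
  Furniture: 1181.15
  Tools: 488.61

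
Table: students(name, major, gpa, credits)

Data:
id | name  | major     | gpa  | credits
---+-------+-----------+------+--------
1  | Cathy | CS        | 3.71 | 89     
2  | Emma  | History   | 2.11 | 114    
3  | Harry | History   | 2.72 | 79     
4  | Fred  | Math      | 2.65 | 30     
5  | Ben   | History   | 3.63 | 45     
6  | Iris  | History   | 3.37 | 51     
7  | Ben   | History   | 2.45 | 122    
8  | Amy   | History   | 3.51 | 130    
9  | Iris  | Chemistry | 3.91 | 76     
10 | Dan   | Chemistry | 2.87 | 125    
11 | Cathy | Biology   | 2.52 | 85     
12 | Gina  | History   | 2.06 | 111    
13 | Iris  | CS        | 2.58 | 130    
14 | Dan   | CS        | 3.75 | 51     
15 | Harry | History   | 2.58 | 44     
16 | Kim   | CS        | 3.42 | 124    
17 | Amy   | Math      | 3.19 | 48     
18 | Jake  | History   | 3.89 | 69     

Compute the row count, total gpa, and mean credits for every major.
SELECT major,
       COUNT(*) as cnt,
       SUM(gpa) as total_gpa,
       AVG(credits) as avg_credits
FROM students
GROUP BY major

Result:
  Biology: 1 records, 2.52 total gpa, 85.00 avg credits
  CS: 4 records, 13.46 total gpa, 98.50 avg credits
  Chemistry: 2 records, 6.78 total gpa, 100.50 avg credits
  History: 9 records, 26.32 total gpa, 85.00 avg credits
  Math: 2 records, 5.84 total gpa, 39.00 avg credits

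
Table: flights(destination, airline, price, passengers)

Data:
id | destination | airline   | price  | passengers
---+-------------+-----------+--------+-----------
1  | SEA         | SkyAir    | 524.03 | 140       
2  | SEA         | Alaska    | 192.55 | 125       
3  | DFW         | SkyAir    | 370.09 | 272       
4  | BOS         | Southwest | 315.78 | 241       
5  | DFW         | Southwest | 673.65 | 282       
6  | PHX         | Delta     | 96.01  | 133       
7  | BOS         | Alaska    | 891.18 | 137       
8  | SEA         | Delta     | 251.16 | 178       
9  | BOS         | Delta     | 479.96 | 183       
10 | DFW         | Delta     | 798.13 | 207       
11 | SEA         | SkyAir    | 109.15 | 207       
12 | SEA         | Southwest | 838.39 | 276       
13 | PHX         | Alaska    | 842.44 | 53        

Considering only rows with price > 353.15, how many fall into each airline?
SELECT airline, COUNT(*)
FROM flights
WHERE price > 353.15
GROUP BY airline

Note: WHERE filters rows before grouping.

Result:
  Alaska: 2
  Delta: 2
  SkyAir: 2
  Southwest: 2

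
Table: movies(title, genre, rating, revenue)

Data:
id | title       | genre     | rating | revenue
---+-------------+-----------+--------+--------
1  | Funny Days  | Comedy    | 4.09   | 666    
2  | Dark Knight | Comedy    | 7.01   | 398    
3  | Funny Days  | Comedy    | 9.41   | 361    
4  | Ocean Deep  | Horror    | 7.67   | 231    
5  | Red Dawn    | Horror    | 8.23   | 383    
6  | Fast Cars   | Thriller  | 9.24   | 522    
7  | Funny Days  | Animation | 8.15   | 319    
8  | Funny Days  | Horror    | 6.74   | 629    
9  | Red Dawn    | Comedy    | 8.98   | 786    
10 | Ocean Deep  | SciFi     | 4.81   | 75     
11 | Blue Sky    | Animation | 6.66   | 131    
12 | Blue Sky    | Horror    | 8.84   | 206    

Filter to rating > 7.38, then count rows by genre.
SELECT genre, COUNT(*)
FROM movies
WHERE rating > 7.38
GROUP BY genre

Note: WHERE filters rows before grouping.

Result:
  Animation: 1
  Comedy: 2
  Horror: 3
  Thriller: 1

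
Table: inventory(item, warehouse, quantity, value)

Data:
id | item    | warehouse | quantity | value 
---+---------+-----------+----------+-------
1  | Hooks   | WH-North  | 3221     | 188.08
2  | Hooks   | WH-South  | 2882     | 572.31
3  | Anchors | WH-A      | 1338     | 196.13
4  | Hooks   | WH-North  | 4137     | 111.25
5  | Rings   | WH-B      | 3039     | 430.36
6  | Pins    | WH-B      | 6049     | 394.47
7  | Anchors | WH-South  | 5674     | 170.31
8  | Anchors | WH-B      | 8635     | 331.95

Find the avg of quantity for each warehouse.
SELECT warehouse, AVG(quantity) as result
FROM inventory
GROUP BY warehouse

Result:
  WH-A: 1338.00
  WH-B: 5907.67
  WH-North: 3679.00
  WH-South: 4278.00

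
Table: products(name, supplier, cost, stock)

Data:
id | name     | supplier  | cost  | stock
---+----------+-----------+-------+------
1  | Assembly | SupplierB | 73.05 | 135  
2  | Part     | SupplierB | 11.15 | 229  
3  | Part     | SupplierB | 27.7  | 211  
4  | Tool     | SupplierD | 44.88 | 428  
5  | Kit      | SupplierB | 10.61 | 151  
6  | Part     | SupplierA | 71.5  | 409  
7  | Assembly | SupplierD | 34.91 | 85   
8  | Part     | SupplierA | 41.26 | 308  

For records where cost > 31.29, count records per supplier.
SELECT supplier, COUNT(*)
FROM products
WHERE cost > 31.29
GROUP BY supplier

Note: WHERE filters rows before grouping.

Result:
  SupplierA: 2
  SupplierB: 1
  SupplierD: 2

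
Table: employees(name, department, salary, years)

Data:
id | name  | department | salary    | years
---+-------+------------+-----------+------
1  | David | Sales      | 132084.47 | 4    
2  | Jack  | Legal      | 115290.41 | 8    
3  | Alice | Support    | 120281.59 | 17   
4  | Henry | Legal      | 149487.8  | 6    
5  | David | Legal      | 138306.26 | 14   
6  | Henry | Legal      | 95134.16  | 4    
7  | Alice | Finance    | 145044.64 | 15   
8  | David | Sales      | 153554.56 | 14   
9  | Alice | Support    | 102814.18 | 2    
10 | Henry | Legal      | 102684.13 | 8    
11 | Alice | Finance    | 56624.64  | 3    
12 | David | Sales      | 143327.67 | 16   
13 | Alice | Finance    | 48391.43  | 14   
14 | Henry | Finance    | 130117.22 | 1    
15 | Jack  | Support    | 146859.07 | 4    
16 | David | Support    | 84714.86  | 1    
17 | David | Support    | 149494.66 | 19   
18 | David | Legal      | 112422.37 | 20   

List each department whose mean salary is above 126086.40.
SELECT department, AVG(salary)
FROM employees
GROUP BY department
HAVING AVG(salary) > 126086.40

Result:
  Sales: avg=142988.90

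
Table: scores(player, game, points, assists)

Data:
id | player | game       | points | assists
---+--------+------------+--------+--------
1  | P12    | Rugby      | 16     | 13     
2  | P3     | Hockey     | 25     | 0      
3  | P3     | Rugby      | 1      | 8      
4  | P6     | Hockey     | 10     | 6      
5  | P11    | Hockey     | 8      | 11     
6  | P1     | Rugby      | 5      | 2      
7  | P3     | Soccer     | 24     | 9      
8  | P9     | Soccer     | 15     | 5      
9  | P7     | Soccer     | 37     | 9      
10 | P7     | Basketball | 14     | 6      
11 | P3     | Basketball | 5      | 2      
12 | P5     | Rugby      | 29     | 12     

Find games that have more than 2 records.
SELECT game, COUNT(*) as cnt
FROM scores
GROUP BY game
HAVING COUNT(*) > 2

Result:
  Hockey: 3
  Rugby: 4
  Soccer: 3

Note: HAVING filters groups after aggregation, WHERE filters rows before.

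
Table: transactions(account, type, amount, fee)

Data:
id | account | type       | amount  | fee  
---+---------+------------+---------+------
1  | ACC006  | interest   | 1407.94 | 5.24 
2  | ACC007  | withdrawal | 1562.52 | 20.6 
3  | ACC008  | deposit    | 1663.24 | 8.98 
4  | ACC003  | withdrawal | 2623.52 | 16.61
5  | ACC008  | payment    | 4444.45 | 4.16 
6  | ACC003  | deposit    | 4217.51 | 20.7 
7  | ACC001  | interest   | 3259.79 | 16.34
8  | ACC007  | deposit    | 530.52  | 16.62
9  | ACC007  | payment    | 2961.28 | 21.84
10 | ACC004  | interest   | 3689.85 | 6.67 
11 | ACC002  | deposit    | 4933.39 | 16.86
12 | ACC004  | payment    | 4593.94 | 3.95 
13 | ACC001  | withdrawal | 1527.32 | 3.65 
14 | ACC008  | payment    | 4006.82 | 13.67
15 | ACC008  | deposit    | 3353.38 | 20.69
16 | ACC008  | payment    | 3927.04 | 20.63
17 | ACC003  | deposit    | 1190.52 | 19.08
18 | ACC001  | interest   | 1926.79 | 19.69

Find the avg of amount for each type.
SELECT type, AVG(amount) as result
FROM transactions
GROUP BY type

Result:
  deposit: 2648.09
  interest: 2571.09
  payment: 3986.71
  withdrawal: 1904.45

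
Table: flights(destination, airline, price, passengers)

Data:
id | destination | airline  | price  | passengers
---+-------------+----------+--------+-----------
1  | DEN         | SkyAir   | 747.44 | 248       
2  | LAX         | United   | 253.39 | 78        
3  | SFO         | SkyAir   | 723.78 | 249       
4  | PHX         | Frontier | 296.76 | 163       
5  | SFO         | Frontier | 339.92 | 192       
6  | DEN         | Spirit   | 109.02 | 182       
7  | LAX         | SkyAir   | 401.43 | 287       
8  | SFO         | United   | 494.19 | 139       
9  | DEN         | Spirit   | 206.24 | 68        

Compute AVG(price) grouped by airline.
SELECT airline, AVG(price) as result
FROM flights
GROUP BY airline

Result:
  Frontier: 318.34
  SkyAir: 624.22
  Spirit: 157.63
  United: 373.79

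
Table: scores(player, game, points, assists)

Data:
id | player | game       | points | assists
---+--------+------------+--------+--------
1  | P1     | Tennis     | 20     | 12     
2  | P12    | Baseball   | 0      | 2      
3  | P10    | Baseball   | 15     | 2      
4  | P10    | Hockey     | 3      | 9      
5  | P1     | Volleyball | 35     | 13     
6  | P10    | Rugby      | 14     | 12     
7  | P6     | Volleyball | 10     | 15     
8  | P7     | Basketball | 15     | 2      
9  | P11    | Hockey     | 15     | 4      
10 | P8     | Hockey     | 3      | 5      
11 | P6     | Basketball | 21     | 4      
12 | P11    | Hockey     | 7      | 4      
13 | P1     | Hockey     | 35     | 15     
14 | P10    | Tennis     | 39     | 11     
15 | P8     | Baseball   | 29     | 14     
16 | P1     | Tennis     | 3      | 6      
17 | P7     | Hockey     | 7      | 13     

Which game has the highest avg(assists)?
SELECT game, AVG(assists) as val
FROM scores
GROUP BY game
ORDER BY val DESC
LIMIT 1

Result: Volleyball with avg(assists) = 14.00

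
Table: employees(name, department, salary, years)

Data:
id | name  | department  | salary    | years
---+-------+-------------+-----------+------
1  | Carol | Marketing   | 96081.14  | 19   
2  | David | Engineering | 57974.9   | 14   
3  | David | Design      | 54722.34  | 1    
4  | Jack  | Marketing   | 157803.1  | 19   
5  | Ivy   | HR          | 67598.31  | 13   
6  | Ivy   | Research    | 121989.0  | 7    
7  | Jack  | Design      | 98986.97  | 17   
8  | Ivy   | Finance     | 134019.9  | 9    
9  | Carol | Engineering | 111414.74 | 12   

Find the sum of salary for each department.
SELECT department, SUM(salary) as result
FROM employees
GROUP BY department

Result:
  Design: 153709.31
  Engineering: 169389.64
  Finance: 134019.90
  HR: 67598.31
  Marketing: 253884.24
  Research: 121989.00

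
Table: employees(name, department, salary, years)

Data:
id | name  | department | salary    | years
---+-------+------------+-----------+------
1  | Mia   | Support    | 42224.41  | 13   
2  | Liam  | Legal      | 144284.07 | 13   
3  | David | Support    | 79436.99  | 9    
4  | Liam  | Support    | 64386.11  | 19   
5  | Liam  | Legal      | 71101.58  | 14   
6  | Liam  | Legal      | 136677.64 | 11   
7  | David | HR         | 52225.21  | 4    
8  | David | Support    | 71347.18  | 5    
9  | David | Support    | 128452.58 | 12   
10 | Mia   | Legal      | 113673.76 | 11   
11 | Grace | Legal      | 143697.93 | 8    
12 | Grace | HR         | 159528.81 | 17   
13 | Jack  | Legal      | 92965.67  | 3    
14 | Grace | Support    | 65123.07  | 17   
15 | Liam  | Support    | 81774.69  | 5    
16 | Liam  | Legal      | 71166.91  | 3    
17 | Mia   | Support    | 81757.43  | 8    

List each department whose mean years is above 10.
SELECT department, AVG(years)
FROM employees
GROUP BY department
HAVING AVG(years) > 10

Result:
  HR: avg=10.50
  Support: avg=11.00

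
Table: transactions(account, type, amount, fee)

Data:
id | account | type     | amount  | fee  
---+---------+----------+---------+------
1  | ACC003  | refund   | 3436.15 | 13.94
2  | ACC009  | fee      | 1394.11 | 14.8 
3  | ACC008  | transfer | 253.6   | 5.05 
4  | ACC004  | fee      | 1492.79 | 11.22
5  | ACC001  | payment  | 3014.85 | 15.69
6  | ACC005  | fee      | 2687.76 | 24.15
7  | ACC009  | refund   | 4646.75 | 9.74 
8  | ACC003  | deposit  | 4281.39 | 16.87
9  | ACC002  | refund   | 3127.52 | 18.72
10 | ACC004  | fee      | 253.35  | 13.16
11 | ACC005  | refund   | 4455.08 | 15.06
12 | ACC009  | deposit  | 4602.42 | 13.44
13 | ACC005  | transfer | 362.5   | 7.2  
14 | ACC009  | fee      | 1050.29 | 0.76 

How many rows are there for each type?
SELECT type, COUNT(*) as count
FROM transactions
GROUP BY type

Result:
  deposit: 2
  fee: 5
  payment: 1
  refund: 4
  transfer: 2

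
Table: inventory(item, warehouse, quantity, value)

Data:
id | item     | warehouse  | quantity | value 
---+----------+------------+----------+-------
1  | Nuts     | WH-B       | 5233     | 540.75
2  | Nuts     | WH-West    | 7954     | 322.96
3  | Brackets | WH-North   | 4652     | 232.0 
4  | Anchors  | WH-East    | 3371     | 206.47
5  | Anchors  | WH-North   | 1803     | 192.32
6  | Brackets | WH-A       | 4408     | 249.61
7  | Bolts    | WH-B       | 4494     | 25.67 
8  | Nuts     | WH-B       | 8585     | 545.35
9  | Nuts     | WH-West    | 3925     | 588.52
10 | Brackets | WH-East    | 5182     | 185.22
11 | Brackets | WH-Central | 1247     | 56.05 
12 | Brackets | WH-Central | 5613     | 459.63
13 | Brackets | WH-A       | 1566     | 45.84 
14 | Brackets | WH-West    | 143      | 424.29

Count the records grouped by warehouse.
SELECT warehouse, COUNT(*) as count
FROM inventory
GROUP BY warehouse

Result:
  WH-A: 2
  WH-B: 3
  WH-Central: 2
  WH-East: 2
  WH-North: 2
  WH-West: 3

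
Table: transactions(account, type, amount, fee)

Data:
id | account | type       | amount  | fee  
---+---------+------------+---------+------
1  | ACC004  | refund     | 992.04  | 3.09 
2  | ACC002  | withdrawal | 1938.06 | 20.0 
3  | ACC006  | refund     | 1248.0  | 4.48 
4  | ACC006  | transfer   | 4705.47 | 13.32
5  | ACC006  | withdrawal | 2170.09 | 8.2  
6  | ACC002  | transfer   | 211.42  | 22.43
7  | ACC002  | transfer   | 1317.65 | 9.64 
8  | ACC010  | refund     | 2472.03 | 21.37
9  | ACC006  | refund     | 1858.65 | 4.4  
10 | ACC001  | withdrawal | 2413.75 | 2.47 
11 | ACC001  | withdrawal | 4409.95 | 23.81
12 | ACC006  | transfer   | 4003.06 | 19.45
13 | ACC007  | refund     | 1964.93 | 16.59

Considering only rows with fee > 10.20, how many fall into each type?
SELECT type, COUNT(*)
FROM transactions
WHERE fee > 10.20
GROUP BY type

Note: WHERE filters rows before grouping.

Result:
  refund: 2
  transfer: 3
  withdrawal: 2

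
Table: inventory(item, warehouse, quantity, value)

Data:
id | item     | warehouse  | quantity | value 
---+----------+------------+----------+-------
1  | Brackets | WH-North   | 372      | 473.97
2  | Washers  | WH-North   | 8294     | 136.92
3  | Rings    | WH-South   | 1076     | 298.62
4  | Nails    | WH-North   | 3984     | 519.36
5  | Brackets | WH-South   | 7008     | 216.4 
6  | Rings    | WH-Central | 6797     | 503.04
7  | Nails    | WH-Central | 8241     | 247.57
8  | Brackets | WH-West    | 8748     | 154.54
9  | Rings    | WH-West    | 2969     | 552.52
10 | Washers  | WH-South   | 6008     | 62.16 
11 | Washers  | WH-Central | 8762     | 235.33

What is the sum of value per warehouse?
SELECT warehouse, SUM(value) as result
FROM inventory
GROUP BY warehouse

Result:
  WH-Central: 985.94
  WH-North: 1130.25
  WH-South: 577.18
  WH-West: 707.06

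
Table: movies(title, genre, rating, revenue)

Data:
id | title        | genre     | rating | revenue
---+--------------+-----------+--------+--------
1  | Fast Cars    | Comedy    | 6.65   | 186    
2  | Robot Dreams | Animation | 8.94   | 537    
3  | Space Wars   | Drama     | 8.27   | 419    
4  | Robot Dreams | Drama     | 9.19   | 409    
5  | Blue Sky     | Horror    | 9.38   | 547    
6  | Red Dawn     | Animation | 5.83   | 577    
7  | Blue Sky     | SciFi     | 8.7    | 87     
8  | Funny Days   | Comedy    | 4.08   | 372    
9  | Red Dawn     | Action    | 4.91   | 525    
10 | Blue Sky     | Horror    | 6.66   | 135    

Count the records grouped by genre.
SELECT genre, COUNT(*) as count
FROM movies
GROUP BY genre

Result:
  Action: 1
  Animation: 2
  Comedy: 2
  Drama: 2
  Horror: 2
  SciFi: 1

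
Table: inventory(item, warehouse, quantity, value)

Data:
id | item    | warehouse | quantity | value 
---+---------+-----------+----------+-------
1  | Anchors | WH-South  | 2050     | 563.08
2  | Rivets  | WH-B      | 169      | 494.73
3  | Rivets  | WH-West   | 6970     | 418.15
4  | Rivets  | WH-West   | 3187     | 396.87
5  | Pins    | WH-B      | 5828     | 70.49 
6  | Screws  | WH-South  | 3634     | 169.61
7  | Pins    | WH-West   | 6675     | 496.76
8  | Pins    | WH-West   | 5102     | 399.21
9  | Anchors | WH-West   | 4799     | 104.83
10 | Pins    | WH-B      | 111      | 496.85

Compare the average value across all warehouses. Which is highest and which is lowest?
SELECT warehouse, AVG(value)
FROM inventory
GROUP BY warehouse
ORDER BY AVG(value)

All groups:
  WH-B: 354.02
  WH-West: 363.16
  WH-South: 366.35

Highest: WH-South (366.35)
Lowest: WH-B (354.02)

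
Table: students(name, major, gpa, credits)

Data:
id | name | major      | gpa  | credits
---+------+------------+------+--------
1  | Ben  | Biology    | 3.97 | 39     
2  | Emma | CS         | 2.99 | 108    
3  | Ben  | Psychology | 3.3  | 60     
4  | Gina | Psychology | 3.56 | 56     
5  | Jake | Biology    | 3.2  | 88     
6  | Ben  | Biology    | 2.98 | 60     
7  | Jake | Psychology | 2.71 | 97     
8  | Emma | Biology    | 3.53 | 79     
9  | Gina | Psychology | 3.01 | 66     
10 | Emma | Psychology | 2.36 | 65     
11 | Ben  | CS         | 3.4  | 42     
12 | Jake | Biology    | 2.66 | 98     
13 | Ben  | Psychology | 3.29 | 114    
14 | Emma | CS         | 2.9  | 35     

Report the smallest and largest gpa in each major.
SELECT major, MIN(gpa), MAX(gpa)
FROM students
GROUP BY major

Result:
  Biology: min=2.66, max=3.97
  CS: min=2.90, max=3.40
  Psychology: min=2.36, max=3.56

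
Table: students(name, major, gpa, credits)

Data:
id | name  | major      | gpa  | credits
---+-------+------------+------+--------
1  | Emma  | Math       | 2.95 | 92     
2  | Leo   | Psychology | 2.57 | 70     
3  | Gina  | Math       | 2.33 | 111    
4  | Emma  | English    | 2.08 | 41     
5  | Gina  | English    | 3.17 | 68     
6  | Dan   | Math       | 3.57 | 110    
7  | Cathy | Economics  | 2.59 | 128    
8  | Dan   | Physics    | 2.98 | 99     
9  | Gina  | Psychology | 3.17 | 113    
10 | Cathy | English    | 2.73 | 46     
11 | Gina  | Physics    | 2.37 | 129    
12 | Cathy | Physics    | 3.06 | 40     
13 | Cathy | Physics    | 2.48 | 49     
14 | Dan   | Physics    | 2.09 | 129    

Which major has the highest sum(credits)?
SELECT major, SUM(credits) as val
FROM students
GROUP BY major
ORDER BY val DESC
LIMIT 1

Result: Physics with sum(credits) = 446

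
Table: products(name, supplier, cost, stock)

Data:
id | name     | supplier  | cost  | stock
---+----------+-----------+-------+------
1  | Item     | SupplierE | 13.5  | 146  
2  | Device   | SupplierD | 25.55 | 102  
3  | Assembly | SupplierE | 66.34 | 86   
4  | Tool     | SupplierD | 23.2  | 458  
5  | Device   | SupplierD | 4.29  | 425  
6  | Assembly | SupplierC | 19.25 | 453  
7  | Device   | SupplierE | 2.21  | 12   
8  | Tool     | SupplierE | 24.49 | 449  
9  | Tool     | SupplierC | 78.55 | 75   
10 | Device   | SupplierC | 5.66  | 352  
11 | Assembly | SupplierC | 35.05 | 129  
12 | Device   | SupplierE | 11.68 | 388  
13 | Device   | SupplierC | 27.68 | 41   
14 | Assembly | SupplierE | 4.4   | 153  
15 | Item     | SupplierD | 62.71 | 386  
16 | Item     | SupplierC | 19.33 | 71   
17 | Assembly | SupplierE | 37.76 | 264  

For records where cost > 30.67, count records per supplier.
SELECT supplier, COUNT(*)
FROM products
WHERE cost > 30.67
GROUP BY supplier

Note: WHERE filters rows before grouping.

Result:
  SupplierC: 2
  SupplierD: 1
  SupplierE: 2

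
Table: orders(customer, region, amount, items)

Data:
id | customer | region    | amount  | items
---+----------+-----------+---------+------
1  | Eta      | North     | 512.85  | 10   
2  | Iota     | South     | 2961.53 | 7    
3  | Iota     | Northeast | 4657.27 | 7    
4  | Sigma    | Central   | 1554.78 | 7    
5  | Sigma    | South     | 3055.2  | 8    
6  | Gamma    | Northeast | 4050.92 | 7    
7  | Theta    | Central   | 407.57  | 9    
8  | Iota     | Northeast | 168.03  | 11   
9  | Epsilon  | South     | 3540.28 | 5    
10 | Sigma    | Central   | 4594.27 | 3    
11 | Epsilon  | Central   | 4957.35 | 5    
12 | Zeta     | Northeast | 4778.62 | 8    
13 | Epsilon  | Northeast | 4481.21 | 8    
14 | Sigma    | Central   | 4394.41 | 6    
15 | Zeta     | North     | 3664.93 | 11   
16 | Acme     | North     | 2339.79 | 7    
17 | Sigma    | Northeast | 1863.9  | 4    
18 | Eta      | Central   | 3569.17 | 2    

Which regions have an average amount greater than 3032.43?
SELECT region, AVG(amount)
FROM orders
GROUP BY region
HAVING AVG(amount) > 3032.43

Result:
  Central: avg=3246.26
  Northeast: avg=3333.33
  South: avg=3185.67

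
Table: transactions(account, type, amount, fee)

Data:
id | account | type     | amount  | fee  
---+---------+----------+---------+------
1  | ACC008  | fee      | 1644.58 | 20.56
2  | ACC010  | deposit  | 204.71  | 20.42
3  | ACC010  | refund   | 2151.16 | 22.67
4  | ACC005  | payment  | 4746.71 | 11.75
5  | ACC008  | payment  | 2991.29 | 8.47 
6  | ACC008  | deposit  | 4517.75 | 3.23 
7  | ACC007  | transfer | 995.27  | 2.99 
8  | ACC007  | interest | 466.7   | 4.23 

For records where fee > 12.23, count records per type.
SELECT type, COUNT(*)
FROM transactions
WHERE fee > 12.23
GROUP BY type

Note: WHERE filters rows before grouping.

Result:
  deposit: 1
  fee: 1
  refund: 1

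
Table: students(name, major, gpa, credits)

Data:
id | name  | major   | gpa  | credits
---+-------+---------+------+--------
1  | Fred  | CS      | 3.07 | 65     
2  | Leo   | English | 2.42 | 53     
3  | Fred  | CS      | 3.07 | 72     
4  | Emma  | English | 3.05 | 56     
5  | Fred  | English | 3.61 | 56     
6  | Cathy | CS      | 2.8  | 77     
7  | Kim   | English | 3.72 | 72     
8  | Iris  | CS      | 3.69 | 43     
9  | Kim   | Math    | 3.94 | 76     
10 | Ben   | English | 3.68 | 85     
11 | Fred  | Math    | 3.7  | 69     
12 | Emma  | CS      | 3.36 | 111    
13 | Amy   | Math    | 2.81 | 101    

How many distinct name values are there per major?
SELECT major, COUNT(DISTINCT name)
FROM students
GROUP BY major

Result:
  CS: 4 distinct
  English: 5 distinct
  Math: 3 distinct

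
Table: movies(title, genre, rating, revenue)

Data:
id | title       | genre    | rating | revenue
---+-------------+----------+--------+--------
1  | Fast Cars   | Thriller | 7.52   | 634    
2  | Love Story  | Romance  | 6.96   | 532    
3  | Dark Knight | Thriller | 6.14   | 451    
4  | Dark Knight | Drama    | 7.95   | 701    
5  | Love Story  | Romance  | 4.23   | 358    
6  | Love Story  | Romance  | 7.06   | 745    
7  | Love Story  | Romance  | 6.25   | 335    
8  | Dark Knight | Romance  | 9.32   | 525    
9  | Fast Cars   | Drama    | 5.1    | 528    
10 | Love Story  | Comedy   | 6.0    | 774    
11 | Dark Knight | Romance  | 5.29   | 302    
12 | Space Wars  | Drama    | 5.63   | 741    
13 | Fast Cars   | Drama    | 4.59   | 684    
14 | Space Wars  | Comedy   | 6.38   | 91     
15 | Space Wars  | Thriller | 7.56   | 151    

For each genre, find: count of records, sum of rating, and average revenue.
SELECT genre,
       COUNT(*) as cnt,
       SUM(rating) as total_rating,
       AVG(revenue) as avg_revenue
FROM movies
GROUP BY genre

Result:
  Comedy: 2 records, 12.38 total rating, 432.50 avg revenue
  Drama: 4 records, 23.27 total rating, 663.50 avg revenue
  Romance: 6 records, 39.11 total rating, 466.17 avg revenue
  Thriller: 3 records, 21.22 total rating, 412.00 avg revenue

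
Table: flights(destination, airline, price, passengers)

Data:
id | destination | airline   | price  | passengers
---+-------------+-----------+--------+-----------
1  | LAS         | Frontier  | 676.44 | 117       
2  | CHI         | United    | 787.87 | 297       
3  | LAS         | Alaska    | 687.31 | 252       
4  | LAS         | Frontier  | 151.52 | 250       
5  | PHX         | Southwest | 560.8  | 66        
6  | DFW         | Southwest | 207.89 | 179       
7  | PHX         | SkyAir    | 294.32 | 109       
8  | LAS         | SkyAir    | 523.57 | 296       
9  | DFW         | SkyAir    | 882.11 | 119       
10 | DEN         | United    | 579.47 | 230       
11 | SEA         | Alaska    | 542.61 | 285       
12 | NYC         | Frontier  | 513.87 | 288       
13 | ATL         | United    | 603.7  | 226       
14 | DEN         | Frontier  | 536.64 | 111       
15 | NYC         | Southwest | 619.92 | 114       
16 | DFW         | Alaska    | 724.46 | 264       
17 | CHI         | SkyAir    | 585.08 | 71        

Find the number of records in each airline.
SELECT airline, COUNT(*) as count
FROM flights
GROUP BY airline

Result:
  Alaska: 3
  Frontier: 4
  SkyAir: 4
  Southwest: 3
  United: 3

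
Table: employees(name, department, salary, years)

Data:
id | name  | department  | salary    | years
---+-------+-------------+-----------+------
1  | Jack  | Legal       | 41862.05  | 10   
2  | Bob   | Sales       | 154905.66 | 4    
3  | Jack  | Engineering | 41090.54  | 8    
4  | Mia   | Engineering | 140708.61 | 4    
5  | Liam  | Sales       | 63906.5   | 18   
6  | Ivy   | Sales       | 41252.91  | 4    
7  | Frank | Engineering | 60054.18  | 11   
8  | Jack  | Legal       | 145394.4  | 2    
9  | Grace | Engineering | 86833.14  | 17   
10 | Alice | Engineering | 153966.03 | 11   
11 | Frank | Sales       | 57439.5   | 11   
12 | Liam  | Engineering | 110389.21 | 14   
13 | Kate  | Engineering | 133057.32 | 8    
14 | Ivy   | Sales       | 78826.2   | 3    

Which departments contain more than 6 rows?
SELECT department, COUNT(*) as cnt
FROM employees
GROUP BY department
HAVING COUNT(*) > 6

Result:
  Engineering: 7

Note: HAVING filters groups after aggregation, WHERE filters rows before.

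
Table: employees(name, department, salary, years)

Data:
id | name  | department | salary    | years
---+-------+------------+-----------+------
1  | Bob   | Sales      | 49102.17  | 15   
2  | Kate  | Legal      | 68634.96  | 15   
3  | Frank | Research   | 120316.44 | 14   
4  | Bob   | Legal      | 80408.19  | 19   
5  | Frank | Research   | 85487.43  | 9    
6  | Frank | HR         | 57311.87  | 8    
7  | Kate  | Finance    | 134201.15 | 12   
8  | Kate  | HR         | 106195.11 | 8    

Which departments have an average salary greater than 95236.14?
SELECT department, AVG(salary)
FROM employees
GROUP BY department
HAVING AVG(salary) > 95236.14

Result:
  Finance: avg=134201.15
  Research: avg=102901.94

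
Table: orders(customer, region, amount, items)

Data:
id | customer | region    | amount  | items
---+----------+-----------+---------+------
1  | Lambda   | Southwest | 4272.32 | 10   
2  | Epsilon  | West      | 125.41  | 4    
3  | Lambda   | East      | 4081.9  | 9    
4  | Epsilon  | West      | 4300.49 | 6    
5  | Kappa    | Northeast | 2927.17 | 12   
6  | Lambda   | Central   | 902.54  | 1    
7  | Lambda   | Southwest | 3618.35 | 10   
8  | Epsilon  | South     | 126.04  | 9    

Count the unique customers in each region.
SELECT region, COUNT(DISTINCT customer)
FROM orders
GROUP BY region

Result:
  Central: 1 distinct
  East: 1 distinct
  Northeast: 1 distinct
  South: 1 distinct
  Southwest: 1 distinct
  West: 1 distinct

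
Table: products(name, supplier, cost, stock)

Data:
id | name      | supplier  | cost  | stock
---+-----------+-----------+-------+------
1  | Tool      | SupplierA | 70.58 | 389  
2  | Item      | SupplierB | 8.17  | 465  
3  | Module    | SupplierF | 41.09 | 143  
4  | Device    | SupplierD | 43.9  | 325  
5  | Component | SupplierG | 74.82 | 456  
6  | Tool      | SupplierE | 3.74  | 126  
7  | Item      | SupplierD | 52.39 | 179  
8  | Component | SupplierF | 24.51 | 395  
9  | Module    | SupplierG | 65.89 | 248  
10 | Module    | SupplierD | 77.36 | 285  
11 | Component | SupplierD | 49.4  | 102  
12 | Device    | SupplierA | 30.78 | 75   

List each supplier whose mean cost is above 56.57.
SELECT supplier, AVG(cost)
FROM products
GROUP BY supplier
HAVING AVG(cost) > 56.57

Result:
  SupplierG: avg=70.36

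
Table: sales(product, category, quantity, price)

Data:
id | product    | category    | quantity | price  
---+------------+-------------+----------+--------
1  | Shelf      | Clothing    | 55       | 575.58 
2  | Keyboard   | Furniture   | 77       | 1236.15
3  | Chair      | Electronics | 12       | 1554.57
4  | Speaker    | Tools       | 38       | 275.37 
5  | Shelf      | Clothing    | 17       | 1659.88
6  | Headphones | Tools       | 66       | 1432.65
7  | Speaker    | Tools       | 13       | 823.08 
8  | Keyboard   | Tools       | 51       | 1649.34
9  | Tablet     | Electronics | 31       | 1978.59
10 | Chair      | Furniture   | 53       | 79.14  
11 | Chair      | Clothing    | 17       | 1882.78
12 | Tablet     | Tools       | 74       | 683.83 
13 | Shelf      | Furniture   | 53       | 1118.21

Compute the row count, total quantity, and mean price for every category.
SELECT category,
       COUNT(*) as cnt,
       SUM(quantity) as total_quantity,
       AVG(price) as avg_price
FROM sales
GROUP BY category

Result:
  Clothing: 3 records, 89 total quantity, 1372.75 avg price
  Electronics: 2 records, 43 total quantity, 1766.58 avg price
  Furniture: 3 records, 183 total quantity, 811.17 avg price
  Tools: 5 records, 242 total quantity, 972.85 avg price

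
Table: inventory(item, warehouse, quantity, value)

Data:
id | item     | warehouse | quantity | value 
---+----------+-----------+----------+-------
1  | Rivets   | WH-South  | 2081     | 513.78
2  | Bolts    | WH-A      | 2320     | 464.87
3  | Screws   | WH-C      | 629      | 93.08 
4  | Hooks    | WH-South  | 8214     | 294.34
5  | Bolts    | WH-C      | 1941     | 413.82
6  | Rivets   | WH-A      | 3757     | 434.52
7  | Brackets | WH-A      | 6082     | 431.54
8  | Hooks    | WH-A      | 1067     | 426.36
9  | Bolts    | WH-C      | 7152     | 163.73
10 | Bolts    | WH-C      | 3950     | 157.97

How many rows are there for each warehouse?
SELECT warehouse, COUNT(*) as count
FROM inventory
GROUP BY warehouse

Result:
  WH-A: 4
  WH-C: 4
  WH-South: 2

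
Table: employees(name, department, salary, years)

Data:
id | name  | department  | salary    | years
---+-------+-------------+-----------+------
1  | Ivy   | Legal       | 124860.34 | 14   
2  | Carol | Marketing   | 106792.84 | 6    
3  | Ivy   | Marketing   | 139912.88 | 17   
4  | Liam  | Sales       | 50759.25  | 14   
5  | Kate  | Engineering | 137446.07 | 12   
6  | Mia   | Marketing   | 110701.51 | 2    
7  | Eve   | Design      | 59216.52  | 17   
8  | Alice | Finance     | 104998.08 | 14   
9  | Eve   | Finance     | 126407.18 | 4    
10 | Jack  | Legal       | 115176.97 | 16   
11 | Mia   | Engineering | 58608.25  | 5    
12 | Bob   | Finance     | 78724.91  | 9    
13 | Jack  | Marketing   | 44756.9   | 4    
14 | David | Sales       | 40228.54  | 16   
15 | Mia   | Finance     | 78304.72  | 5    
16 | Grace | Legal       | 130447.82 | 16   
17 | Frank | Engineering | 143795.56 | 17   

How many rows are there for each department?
SELECT department, COUNT(*) as count
FROM employees
GROUP BY department

Result:
  Design: 1
  Engineering: 3
  Finance: 4
  Legal: 3
  Marketing: 4
  Sales: 2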